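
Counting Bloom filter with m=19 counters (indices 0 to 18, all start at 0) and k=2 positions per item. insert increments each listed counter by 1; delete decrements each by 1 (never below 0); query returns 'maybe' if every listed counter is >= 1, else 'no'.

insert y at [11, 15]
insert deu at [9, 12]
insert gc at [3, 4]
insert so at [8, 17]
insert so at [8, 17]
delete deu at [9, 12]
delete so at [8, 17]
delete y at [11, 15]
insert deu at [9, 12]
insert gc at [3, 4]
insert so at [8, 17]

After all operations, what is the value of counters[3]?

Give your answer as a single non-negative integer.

Answer: 2

Derivation:
Step 1: insert y at [11, 15] -> counters=[0,0,0,0,0,0,0,0,0,0,0,1,0,0,0,1,0,0,0]
Step 2: insert deu at [9, 12] -> counters=[0,0,0,0,0,0,0,0,0,1,0,1,1,0,0,1,0,0,0]
Step 3: insert gc at [3, 4] -> counters=[0,0,0,1,1,0,0,0,0,1,0,1,1,0,0,1,0,0,0]
Step 4: insert so at [8, 17] -> counters=[0,0,0,1,1,0,0,0,1,1,0,1,1,0,0,1,0,1,0]
Step 5: insert so at [8, 17] -> counters=[0,0,0,1,1,0,0,0,2,1,0,1,1,0,0,1,0,2,0]
Step 6: delete deu at [9, 12] -> counters=[0,0,0,1,1,0,0,0,2,0,0,1,0,0,0,1,0,2,0]
Step 7: delete so at [8, 17] -> counters=[0,0,0,1,1,0,0,0,1,0,0,1,0,0,0,1,0,1,0]
Step 8: delete y at [11, 15] -> counters=[0,0,0,1,1,0,0,0,1,0,0,0,0,0,0,0,0,1,0]
Step 9: insert deu at [9, 12] -> counters=[0,0,0,1,1,0,0,0,1,1,0,0,1,0,0,0,0,1,0]
Step 10: insert gc at [3, 4] -> counters=[0,0,0,2,2,0,0,0,1,1,0,0,1,0,0,0,0,1,0]
Step 11: insert so at [8, 17] -> counters=[0,0,0,2,2,0,0,0,2,1,0,0,1,0,0,0,0,2,0]
Final counters=[0,0,0,2,2,0,0,0,2,1,0,0,1,0,0,0,0,2,0] -> counters[3]=2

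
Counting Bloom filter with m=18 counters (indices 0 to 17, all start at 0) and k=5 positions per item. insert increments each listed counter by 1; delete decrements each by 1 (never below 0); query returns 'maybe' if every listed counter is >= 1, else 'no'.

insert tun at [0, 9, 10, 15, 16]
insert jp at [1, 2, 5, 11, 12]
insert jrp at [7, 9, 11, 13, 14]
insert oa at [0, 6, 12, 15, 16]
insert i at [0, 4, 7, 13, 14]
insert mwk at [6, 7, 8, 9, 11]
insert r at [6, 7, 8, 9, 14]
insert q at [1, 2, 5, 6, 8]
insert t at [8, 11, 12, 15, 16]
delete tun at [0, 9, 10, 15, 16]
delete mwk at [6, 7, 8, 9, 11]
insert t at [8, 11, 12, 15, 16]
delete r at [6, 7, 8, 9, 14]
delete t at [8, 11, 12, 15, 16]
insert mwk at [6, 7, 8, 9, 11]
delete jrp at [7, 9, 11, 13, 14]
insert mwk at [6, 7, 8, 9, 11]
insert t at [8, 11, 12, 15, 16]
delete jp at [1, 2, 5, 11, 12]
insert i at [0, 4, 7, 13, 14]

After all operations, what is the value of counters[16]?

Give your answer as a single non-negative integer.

Step 1: insert tun at [0, 9, 10, 15, 16] -> counters=[1,0,0,0,0,0,0,0,0,1,1,0,0,0,0,1,1,0]
Step 2: insert jp at [1, 2, 5, 11, 12] -> counters=[1,1,1,0,0,1,0,0,0,1,1,1,1,0,0,1,1,0]
Step 3: insert jrp at [7, 9, 11, 13, 14] -> counters=[1,1,1,0,0,1,0,1,0,2,1,2,1,1,1,1,1,0]
Step 4: insert oa at [0, 6, 12, 15, 16] -> counters=[2,1,1,0,0,1,1,1,0,2,1,2,2,1,1,2,2,0]
Step 5: insert i at [0, 4, 7, 13, 14] -> counters=[3,1,1,0,1,1,1,2,0,2,1,2,2,2,2,2,2,0]
Step 6: insert mwk at [6, 7, 8, 9, 11] -> counters=[3,1,1,0,1,1,2,3,1,3,1,3,2,2,2,2,2,0]
Step 7: insert r at [6, 7, 8, 9, 14] -> counters=[3,1,1,0,1,1,3,4,2,4,1,3,2,2,3,2,2,0]
Step 8: insert q at [1, 2, 5, 6, 8] -> counters=[3,2,2,0,1,2,4,4,3,4,1,3,2,2,3,2,2,0]
Step 9: insert t at [8, 11, 12, 15, 16] -> counters=[3,2,2,0,1,2,4,4,4,4,1,4,3,2,3,3,3,0]
Step 10: delete tun at [0, 9, 10, 15, 16] -> counters=[2,2,2,0,1,2,4,4,4,3,0,4,3,2,3,2,2,0]
Step 11: delete mwk at [6, 7, 8, 9, 11] -> counters=[2,2,2,0,1,2,3,3,3,2,0,3,3,2,3,2,2,0]
Step 12: insert t at [8, 11, 12, 15, 16] -> counters=[2,2,2,0,1,2,3,3,4,2,0,4,4,2,3,3,3,0]
Step 13: delete r at [6, 7, 8, 9, 14] -> counters=[2,2,2,0,1,2,2,2,3,1,0,4,4,2,2,3,3,0]
Step 14: delete t at [8, 11, 12, 15, 16] -> counters=[2,2,2,0,1,2,2,2,2,1,0,3,3,2,2,2,2,0]
Step 15: insert mwk at [6, 7, 8, 9, 11] -> counters=[2,2,2,0,1,2,3,3,3,2,0,4,3,2,2,2,2,0]
Step 16: delete jrp at [7, 9, 11, 13, 14] -> counters=[2,2,2,0,1,2,3,2,3,1,0,3,3,1,1,2,2,0]
Step 17: insert mwk at [6, 7, 8, 9, 11] -> counters=[2,2,2,0,1,2,4,3,4,2,0,4,3,1,1,2,2,0]
Step 18: insert t at [8, 11, 12, 15, 16] -> counters=[2,2,2,0,1,2,4,3,5,2,0,5,4,1,1,3,3,0]
Step 19: delete jp at [1, 2, 5, 11, 12] -> counters=[2,1,1,0,1,1,4,3,5,2,0,4,3,1,1,3,3,0]
Step 20: insert i at [0, 4, 7, 13, 14] -> counters=[3,1,1,0,2,1,4,4,5,2,0,4,3,2,2,3,3,0]
Final counters=[3,1,1,0,2,1,4,4,5,2,0,4,3,2,2,3,3,0] -> counters[16]=3

Answer: 3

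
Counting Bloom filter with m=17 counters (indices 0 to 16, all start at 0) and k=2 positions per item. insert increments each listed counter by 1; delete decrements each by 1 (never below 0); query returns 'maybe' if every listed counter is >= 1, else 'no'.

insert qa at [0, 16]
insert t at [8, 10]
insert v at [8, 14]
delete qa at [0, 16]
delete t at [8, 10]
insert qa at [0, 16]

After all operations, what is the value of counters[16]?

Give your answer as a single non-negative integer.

Answer: 1

Derivation:
Step 1: insert qa at [0, 16] -> counters=[1,0,0,0,0,0,0,0,0,0,0,0,0,0,0,0,1]
Step 2: insert t at [8, 10] -> counters=[1,0,0,0,0,0,0,0,1,0,1,0,0,0,0,0,1]
Step 3: insert v at [8, 14] -> counters=[1,0,0,0,0,0,0,0,2,0,1,0,0,0,1,0,1]
Step 4: delete qa at [0, 16] -> counters=[0,0,0,0,0,0,0,0,2,0,1,0,0,0,1,0,0]
Step 5: delete t at [8, 10] -> counters=[0,0,0,0,0,0,0,0,1,0,0,0,0,0,1,0,0]
Step 6: insert qa at [0, 16] -> counters=[1,0,0,0,0,0,0,0,1,0,0,0,0,0,1,0,1]
Final counters=[1,0,0,0,0,0,0,0,1,0,0,0,0,0,1,0,1] -> counters[16]=1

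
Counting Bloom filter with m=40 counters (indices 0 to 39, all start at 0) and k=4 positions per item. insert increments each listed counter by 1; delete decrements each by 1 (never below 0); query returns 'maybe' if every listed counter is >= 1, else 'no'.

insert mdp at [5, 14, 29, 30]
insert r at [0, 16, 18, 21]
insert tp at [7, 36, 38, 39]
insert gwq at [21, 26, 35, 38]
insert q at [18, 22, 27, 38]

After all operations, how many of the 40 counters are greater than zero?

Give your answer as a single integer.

Step 1: insert mdp at [5, 14, 29, 30] -> counters=[0,0,0,0,0,1,0,0,0,0,0,0,0,0,1,0,0,0,0,0,0,0,0,0,0,0,0,0,0,1,1,0,0,0,0,0,0,0,0,0]
Step 2: insert r at [0, 16, 18, 21] -> counters=[1,0,0,0,0,1,0,0,0,0,0,0,0,0,1,0,1,0,1,0,0,1,0,0,0,0,0,0,0,1,1,0,0,0,0,0,0,0,0,0]
Step 3: insert tp at [7, 36, 38, 39] -> counters=[1,0,0,0,0,1,0,1,0,0,0,0,0,0,1,0,1,0,1,0,0,1,0,0,0,0,0,0,0,1,1,0,0,0,0,0,1,0,1,1]
Step 4: insert gwq at [21, 26, 35, 38] -> counters=[1,0,0,0,0,1,0,1,0,0,0,0,0,0,1,0,1,0,1,0,0,2,0,0,0,0,1,0,0,1,1,0,0,0,0,1,1,0,2,1]
Step 5: insert q at [18, 22, 27, 38] -> counters=[1,0,0,0,0,1,0,1,0,0,0,0,0,0,1,0,1,0,2,0,0,2,1,0,0,0,1,1,0,1,1,0,0,0,0,1,1,0,3,1]
Final counters=[1,0,0,0,0,1,0,1,0,0,0,0,0,0,1,0,1,0,2,0,0,2,1,0,0,0,1,1,0,1,1,0,0,0,0,1,1,0,3,1] -> 16 nonzero

Answer: 16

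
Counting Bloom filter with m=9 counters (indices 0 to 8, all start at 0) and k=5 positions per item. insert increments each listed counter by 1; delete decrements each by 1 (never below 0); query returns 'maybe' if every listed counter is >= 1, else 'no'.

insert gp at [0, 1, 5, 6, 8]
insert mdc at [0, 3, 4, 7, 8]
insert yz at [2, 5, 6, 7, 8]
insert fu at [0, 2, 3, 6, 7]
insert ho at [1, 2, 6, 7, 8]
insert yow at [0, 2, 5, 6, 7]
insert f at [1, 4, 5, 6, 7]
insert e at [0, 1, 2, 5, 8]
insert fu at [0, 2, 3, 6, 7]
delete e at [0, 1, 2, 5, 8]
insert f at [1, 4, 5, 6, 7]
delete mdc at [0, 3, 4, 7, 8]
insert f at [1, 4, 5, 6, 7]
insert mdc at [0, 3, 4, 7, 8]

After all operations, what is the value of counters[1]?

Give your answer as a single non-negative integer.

Step 1: insert gp at [0, 1, 5, 6, 8] -> counters=[1,1,0,0,0,1,1,0,1]
Step 2: insert mdc at [0, 3, 4, 7, 8] -> counters=[2,1,0,1,1,1,1,1,2]
Step 3: insert yz at [2, 5, 6, 7, 8] -> counters=[2,1,1,1,1,2,2,2,3]
Step 4: insert fu at [0, 2, 3, 6, 7] -> counters=[3,1,2,2,1,2,3,3,3]
Step 5: insert ho at [1, 2, 6, 7, 8] -> counters=[3,2,3,2,1,2,4,4,4]
Step 6: insert yow at [0, 2, 5, 6, 7] -> counters=[4,2,4,2,1,3,5,5,4]
Step 7: insert f at [1, 4, 5, 6, 7] -> counters=[4,3,4,2,2,4,6,6,4]
Step 8: insert e at [0, 1, 2, 5, 8] -> counters=[5,4,5,2,2,5,6,6,5]
Step 9: insert fu at [0, 2, 3, 6, 7] -> counters=[6,4,6,3,2,5,7,7,5]
Step 10: delete e at [0, 1, 2, 5, 8] -> counters=[5,3,5,3,2,4,7,7,4]
Step 11: insert f at [1, 4, 5, 6, 7] -> counters=[5,4,5,3,3,5,8,8,4]
Step 12: delete mdc at [0, 3, 4, 7, 8] -> counters=[4,4,5,2,2,5,8,7,3]
Step 13: insert f at [1, 4, 5, 6, 7] -> counters=[4,5,5,2,3,6,9,8,3]
Step 14: insert mdc at [0, 3, 4, 7, 8] -> counters=[5,5,5,3,4,6,9,9,4]
Final counters=[5,5,5,3,4,6,9,9,4] -> counters[1]=5

Answer: 5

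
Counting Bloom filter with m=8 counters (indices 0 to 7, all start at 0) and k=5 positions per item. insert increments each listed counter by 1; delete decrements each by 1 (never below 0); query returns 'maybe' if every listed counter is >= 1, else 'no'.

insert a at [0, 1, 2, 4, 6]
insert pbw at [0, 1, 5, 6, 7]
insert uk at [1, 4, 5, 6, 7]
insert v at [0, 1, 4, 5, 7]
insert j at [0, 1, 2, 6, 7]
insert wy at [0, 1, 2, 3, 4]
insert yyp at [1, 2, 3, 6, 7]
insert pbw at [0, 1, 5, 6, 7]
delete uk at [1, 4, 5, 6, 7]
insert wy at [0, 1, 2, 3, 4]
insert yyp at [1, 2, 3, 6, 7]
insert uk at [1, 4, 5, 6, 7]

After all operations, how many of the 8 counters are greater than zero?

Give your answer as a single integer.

Answer: 8

Derivation:
Step 1: insert a at [0, 1, 2, 4, 6] -> counters=[1,1,1,0,1,0,1,0]
Step 2: insert pbw at [0, 1, 5, 6, 7] -> counters=[2,2,1,0,1,1,2,1]
Step 3: insert uk at [1, 4, 5, 6, 7] -> counters=[2,3,1,0,2,2,3,2]
Step 4: insert v at [0, 1, 4, 5, 7] -> counters=[3,4,1,0,3,3,3,3]
Step 5: insert j at [0, 1, 2, 6, 7] -> counters=[4,5,2,0,3,3,4,4]
Step 6: insert wy at [0, 1, 2, 3, 4] -> counters=[5,6,3,1,4,3,4,4]
Step 7: insert yyp at [1, 2, 3, 6, 7] -> counters=[5,7,4,2,4,3,5,5]
Step 8: insert pbw at [0, 1, 5, 6, 7] -> counters=[6,8,4,2,4,4,6,6]
Step 9: delete uk at [1, 4, 5, 6, 7] -> counters=[6,7,4,2,3,3,5,5]
Step 10: insert wy at [0, 1, 2, 3, 4] -> counters=[7,8,5,3,4,3,5,5]
Step 11: insert yyp at [1, 2, 3, 6, 7] -> counters=[7,9,6,4,4,3,6,6]
Step 12: insert uk at [1, 4, 5, 6, 7] -> counters=[7,10,6,4,5,4,7,7]
Final counters=[7,10,6,4,5,4,7,7] -> 8 nonzero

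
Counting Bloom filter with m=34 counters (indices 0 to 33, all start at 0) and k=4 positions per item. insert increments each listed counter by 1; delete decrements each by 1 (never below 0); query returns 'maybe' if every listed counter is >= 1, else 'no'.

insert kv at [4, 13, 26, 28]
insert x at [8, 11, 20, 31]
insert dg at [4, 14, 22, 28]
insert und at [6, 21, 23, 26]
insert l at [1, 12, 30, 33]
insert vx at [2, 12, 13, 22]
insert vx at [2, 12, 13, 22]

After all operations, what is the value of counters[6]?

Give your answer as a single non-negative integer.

Answer: 1

Derivation:
Step 1: insert kv at [4, 13, 26, 28] -> counters=[0,0,0,0,1,0,0,0,0,0,0,0,0,1,0,0,0,0,0,0,0,0,0,0,0,0,1,0,1,0,0,0,0,0]
Step 2: insert x at [8, 11, 20, 31] -> counters=[0,0,0,0,1,0,0,0,1,0,0,1,0,1,0,0,0,0,0,0,1,0,0,0,0,0,1,0,1,0,0,1,0,0]
Step 3: insert dg at [4, 14, 22, 28] -> counters=[0,0,0,0,2,0,0,0,1,0,0,1,0,1,1,0,0,0,0,0,1,0,1,0,0,0,1,0,2,0,0,1,0,0]
Step 4: insert und at [6, 21, 23, 26] -> counters=[0,0,0,0,2,0,1,0,1,0,0,1,0,1,1,0,0,0,0,0,1,1,1,1,0,0,2,0,2,0,0,1,0,0]
Step 5: insert l at [1, 12, 30, 33] -> counters=[0,1,0,0,2,0,1,0,1,0,0,1,1,1,1,0,0,0,0,0,1,1,1,1,0,0,2,0,2,0,1,1,0,1]
Step 6: insert vx at [2, 12, 13, 22] -> counters=[0,1,1,0,2,0,1,0,1,0,0,1,2,2,1,0,0,0,0,0,1,1,2,1,0,0,2,0,2,0,1,1,0,1]
Step 7: insert vx at [2, 12, 13, 22] -> counters=[0,1,2,0,2,0,1,0,1,0,0,1,3,3,1,0,0,0,0,0,1,1,3,1,0,0,2,0,2,0,1,1,0,1]
Final counters=[0,1,2,0,2,0,1,0,1,0,0,1,3,3,1,0,0,0,0,0,1,1,3,1,0,0,2,0,2,0,1,1,0,1] -> counters[6]=1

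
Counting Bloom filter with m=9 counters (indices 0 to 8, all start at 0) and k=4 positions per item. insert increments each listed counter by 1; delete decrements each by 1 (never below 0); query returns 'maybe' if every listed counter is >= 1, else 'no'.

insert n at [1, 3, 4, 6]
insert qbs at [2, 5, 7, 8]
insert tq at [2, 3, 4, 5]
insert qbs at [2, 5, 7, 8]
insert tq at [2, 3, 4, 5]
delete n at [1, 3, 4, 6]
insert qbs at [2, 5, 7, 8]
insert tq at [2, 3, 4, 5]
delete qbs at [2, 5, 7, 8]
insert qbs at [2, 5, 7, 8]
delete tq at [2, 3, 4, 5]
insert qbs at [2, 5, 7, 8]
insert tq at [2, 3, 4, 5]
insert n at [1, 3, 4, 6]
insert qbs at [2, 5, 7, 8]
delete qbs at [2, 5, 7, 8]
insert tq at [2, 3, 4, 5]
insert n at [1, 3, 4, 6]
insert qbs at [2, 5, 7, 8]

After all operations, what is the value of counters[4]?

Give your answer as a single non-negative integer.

Step 1: insert n at [1, 3, 4, 6] -> counters=[0,1,0,1,1,0,1,0,0]
Step 2: insert qbs at [2, 5, 7, 8] -> counters=[0,1,1,1,1,1,1,1,1]
Step 3: insert tq at [2, 3, 4, 5] -> counters=[0,1,2,2,2,2,1,1,1]
Step 4: insert qbs at [2, 5, 7, 8] -> counters=[0,1,3,2,2,3,1,2,2]
Step 5: insert tq at [2, 3, 4, 5] -> counters=[0,1,4,3,3,4,1,2,2]
Step 6: delete n at [1, 3, 4, 6] -> counters=[0,0,4,2,2,4,0,2,2]
Step 7: insert qbs at [2, 5, 7, 8] -> counters=[0,0,5,2,2,5,0,3,3]
Step 8: insert tq at [2, 3, 4, 5] -> counters=[0,0,6,3,3,6,0,3,3]
Step 9: delete qbs at [2, 5, 7, 8] -> counters=[0,0,5,3,3,5,0,2,2]
Step 10: insert qbs at [2, 5, 7, 8] -> counters=[0,0,6,3,3,6,0,3,3]
Step 11: delete tq at [2, 3, 4, 5] -> counters=[0,0,5,2,2,5,0,3,3]
Step 12: insert qbs at [2, 5, 7, 8] -> counters=[0,0,6,2,2,6,0,4,4]
Step 13: insert tq at [2, 3, 4, 5] -> counters=[0,0,7,3,3,7,0,4,4]
Step 14: insert n at [1, 3, 4, 6] -> counters=[0,1,7,4,4,7,1,4,4]
Step 15: insert qbs at [2, 5, 7, 8] -> counters=[0,1,8,4,4,8,1,5,5]
Step 16: delete qbs at [2, 5, 7, 8] -> counters=[0,1,7,4,4,7,1,4,4]
Step 17: insert tq at [2, 3, 4, 5] -> counters=[0,1,8,5,5,8,1,4,4]
Step 18: insert n at [1, 3, 4, 6] -> counters=[0,2,8,6,6,8,2,4,4]
Step 19: insert qbs at [2, 5, 7, 8] -> counters=[0,2,9,6,6,9,2,5,5]
Final counters=[0,2,9,6,6,9,2,5,5] -> counters[4]=6

Answer: 6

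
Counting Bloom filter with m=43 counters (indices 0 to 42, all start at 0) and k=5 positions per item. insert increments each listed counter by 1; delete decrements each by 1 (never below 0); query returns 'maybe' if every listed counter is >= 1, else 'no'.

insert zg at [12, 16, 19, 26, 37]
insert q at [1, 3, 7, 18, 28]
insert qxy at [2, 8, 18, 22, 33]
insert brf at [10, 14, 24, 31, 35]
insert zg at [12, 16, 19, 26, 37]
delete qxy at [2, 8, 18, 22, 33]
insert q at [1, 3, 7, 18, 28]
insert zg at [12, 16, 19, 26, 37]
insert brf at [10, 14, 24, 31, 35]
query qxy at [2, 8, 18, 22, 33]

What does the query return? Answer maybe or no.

Answer: no

Derivation:
Step 1: insert zg at [12, 16, 19, 26, 37] -> counters=[0,0,0,0,0,0,0,0,0,0,0,0,1,0,0,0,1,0,0,1,0,0,0,0,0,0,1,0,0,0,0,0,0,0,0,0,0,1,0,0,0,0,0]
Step 2: insert q at [1, 3, 7, 18, 28] -> counters=[0,1,0,1,0,0,0,1,0,0,0,0,1,0,0,0,1,0,1,1,0,0,0,0,0,0,1,0,1,0,0,0,0,0,0,0,0,1,0,0,0,0,0]
Step 3: insert qxy at [2, 8, 18, 22, 33] -> counters=[0,1,1,1,0,0,0,1,1,0,0,0,1,0,0,0,1,0,2,1,0,0,1,0,0,0,1,0,1,0,0,0,0,1,0,0,0,1,0,0,0,0,0]
Step 4: insert brf at [10, 14, 24, 31, 35] -> counters=[0,1,1,1,0,0,0,1,1,0,1,0,1,0,1,0,1,0,2,1,0,0,1,0,1,0,1,0,1,0,0,1,0,1,0,1,0,1,0,0,0,0,0]
Step 5: insert zg at [12, 16, 19, 26, 37] -> counters=[0,1,1,1,0,0,0,1,1,0,1,0,2,0,1,0,2,0,2,2,0,0,1,0,1,0,2,0,1,0,0,1,0,1,0,1,0,2,0,0,0,0,0]
Step 6: delete qxy at [2, 8, 18, 22, 33] -> counters=[0,1,0,1,0,0,0,1,0,0,1,0,2,0,1,0,2,0,1,2,0,0,0,0,1,0,2,0,1,0,0,1,0,0,0,1,0,2,0,0,0,0,0]
Step 7: insert q at [1, 3, 7, 18, 28] -> counters=[0,2,0,2,0,0,0,2,0,0,1,0,2,0,1,0,2,0,2,2,0,0,0,0,1,0,2,0,2,0,0,1,0,0,0,1,0,2,0,0,0,0,0]
Step 8: insert zg at [12, 16, 19, 26, 37] -> counters=[0,2,0,2,0,0,0,2,0,0,1,0,3,0,1,0,3,0,2,3,0,0,0,0,1,0,3,0,2,0,0,1,0,0,0,1,0,3,0,0,0,0,0]
Step 9: insert brf at [10, 14, 24, 31, 35] -> counters=[0,2,0,2,0,0,0,2,0,0,2,0,3,0,2,0,3,0,2,3,0,0,0,0,2,0,3,0,2,0,0,2,0,0,0,2,0,3,0,0,0,0,0]
Query qxy: check counters[2]=0 counters[8]=0 counters[18]=2 counters[22]=0 counters[33]=0 -> no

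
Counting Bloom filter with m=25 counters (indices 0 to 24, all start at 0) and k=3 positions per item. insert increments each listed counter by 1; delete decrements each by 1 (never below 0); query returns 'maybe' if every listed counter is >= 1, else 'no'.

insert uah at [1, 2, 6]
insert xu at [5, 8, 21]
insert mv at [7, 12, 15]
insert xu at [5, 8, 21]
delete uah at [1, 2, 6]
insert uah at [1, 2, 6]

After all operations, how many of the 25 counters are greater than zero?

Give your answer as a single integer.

Step 1: insert uah at [1, 2, 6] -> counters=[0,1,1,0,0,0,1,0,0,0,0,0,0,0,0,0,0,0,0,0,0,0,0,0,0]
Step 2: insert xu at [5, 8, 21] -> counters=[0,1,1,0,0,1,1,0,1,0,0,0,0,0,0,0,0,0,0,0,0,1,0,0,0]
Step 3: insert mv at [7, 12, 15] -> counters=[0,1,1,0,0,1,1,1,1,0,0,0,1,0,0,1,0,0,0,0,0,1,0,0,0]
Step 4: insert xu at [5, 8, 21] -> counters=[0,1,1,0,0,2,1,1,2,0,0,0,1,0,0,1,0,0,0,0,0,2,0,0,0]
Step 5: delete uah at [1, 2, 6] -> counters=[0,0,0,0,0,2,0,1,2,0,0,0,1,0,0,1,0,0,0,0,0,2,0,0,0]
Step 6: insert uah at [1, 2, 6] -> counters=[0,1,1,0,0,2,1,1,2,0,0,0,1,0,0,1,0,0,0,0,0,2,0,0,0]
Final counters=[0,1,1,0,0,2,1,1,2,0,0,0,1,0,0,1,0,0,0,0,0,2,0,0,0] -> 9 nonzero

Answer: 9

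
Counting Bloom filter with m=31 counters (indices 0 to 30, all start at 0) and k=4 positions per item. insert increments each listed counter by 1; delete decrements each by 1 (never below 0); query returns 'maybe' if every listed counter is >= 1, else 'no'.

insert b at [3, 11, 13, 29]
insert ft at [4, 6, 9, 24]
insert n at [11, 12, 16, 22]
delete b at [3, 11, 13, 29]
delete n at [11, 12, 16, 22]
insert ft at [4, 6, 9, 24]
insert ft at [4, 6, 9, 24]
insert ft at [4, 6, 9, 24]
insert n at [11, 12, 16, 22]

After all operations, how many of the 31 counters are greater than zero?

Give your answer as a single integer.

Step 1: insert b at [3, 11, 13, 29] -> counters=[0,0,0,1,0,0,0,0,0,0,0,1,0,1,0,0,0,0,0,0,0,0,0,0,0,0,0,0,0,1,0]
Step 2: insert ft at [4, 6, 9, 24] -> counters=[0,0,0,1,1,0,1,0,0,1,0,1,0,1,0,0,0,0,0,0,0,0,0,0,1,0,0,0,0,1,0]
Step 3: insert n at [11, 12, 16, 22] -> counters=[0,0,0,1,1,0,1,0,0,1,0,2,1,1,0,0,1,0,0,0,0,0,1,0,1,0,0,0,0,1,0]
Step 4: delete b at [3, 11, 13, 29] -> counters=[0,0,0,0,1,0,1,0,0,1,0,1,1,0,0,0,1,0,0,0,0,0,1,0,1,0,0,0,0,0,0]
Step 5: delete n at [11, 12, 16, 22] -> counters=[0,0,0,0,1,0,1,0,0,1,0,0,0,0,0,0,0,0,0,0,0,0,0,0,1,0,0,0,0,0,0]
Step 6: insert ft at [4, 6, 9, 24] -> counters=[0,0,0,0,2,0,2,0,0,2,0,0,0,0,0,0,0,0,0,0,0,0,0,0,2,0,0,0,0,0,0]
Step 7: insert ft at [4, 6, 9, 24] -> counters=[0,0,0,0,3,0,3,0,0,3,0,0,0,0,0,0,0,0,0,0,0,0,0,0,3,0,0,0,0,0,0]
Step 8: insert ft at [4, 6, 9, 24] -> counters=[0,0,0,0,4,0,4,0,0,4,0,0,0,0,0,0,0,0,0,0,0,0,0,0,4,0,0,0,0,0,0]
Step 9: insert n at [11, 12, 16, 22] -> counters=[0,0,0,0,4,0,4,0,0,4,0,1,1,0,0,0,1,0,0,0,0,0,1,0,4,0,0,0,0,0,0]
Final counters=[0,0,0,0,4,0,4,0,0,4,0,1,1,0,0,0,1,0,0,0,0,0,1,0,4,0,0,0,0,0,0] -> 8 nonzero

Answer: 8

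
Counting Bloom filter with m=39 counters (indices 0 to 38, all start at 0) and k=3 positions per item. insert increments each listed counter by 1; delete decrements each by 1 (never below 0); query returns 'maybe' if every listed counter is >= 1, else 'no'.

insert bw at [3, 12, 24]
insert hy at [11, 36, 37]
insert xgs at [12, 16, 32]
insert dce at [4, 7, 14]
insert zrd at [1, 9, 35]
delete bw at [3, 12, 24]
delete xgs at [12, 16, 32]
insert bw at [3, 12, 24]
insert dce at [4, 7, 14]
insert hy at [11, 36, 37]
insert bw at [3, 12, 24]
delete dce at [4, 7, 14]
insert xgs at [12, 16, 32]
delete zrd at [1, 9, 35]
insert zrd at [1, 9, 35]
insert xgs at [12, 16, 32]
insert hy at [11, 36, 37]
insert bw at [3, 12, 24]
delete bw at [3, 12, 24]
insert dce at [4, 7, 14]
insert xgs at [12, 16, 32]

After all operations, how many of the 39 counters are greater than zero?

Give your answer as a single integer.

Step 1: insert bw at [3, 12, 24] -> counters=[0,0,0,1,0,0,0,0,0,0,0,0,1,0,0,0,0,0,0,0,0,0,0,0,1,0,0,0,0,0,0,0,0,0,0,0,0,0,0]
Step 2: insert hy at [11, 36, 37] -> counters=[0,0,0,1,0,0,0,0,0,0,0,1,1,0,0,0,0,0,0,0,0,0,0,0,1,0,0,0,0,0,0,0,0,0,0,0,1,1,0]
Step 3: insert xgs at [12, 16, 32] -> counters=[0,0,0,1,0,0,0,0,0,0,0,1,2,0,0,0,1,0,0,0,0,0,0,0,1,0,0,0,0,0,0,0,1,0,0,0,1,1,0]
Step 4: insert dce at [4, 7, 14] -> counters=[0,0,0,1,1,0,0,1,0,0,0,1,2,0,1,0,1,0,0,0,0,0,0,0,1,0,0,0,0,0,0,0,1,0,0,0,1,1,0]
Step 5: insert zrd at [1, 9, 35] -> counters=[0,1,0,1,1,0,0,1,0,1,0,1,2,0,1,0,1,0,0,0,0,0,0,0,1,0,0,0,0,0,0,0,1,0,0,1,1,1,0]
Step 6: delete bw at [3, 12, 24] -> counters=[0,1,0,0,1,0,0,1,0,1,0,1,1,0,1,0,1,0,0,0,0,0,0,0,0,0,0,0,0,0,0,0,1,0,0,1,1,1,0]
Step 7: delete xgs at [12, 16, 32] -> counters=[0,1,0,0,1,0,0,1,0,1,0,1,0,0,1,0,0,0,0,0,0,0,0,0,0,0,0,0,0,0,0,0,0,0,0,1,1,1,0]
Step 8: insert bw at [3, 12, 24] -> counters=[0,1,0,1,1,0,0,1,0,1,0,1,1,0,1,0,0,0,0,0,0,0,0,0,1,0,0,0,0,0,0,0,0,0,0,1,1,1,0]
Step 9: insert dce at [4, 7, 14] -> counters=[0,1,0,1,2,0,0,2,0,1,0,1,1,0,2,0,0,0,0,0,0,0,0,0,1,0,0,0,0,0,0,0,0,0,0,1,1,1,0]
Step 10: insert hy at [11, 36, 37] -> counters=[0,1,0,1,2,0,0,2,0,1,0,2,1,0,2,0,0,0,0,0,0,0,0,0,1,0,0,0,0,0,0,0,0,0,0,1,2,2,0]
Step 11: insert bw at [3, 12, 24] -> counters=[0,1,0,2,2,0,0,2,0,1,0,2,2,0,2,0,0,0,0,0,0,0,0,0,2,0,0,0,0,0,0,0,0,0,0,1,2,2,0]
Step 12: delete dce at [4, 7, 14] -> counters=[0,1,0,2,1,0,0,1,0,1,0,2,2,0,1,0,0,0,0,0,0,0,0,0,2,0,0,0,0,0,0,0,0,0,0,1,2,2,0]
Step 13: insert xgs at [12, 16, 32] -> counters=[0,1,0,2,1,0,0,1,0,1,0,2,3,0,1,0,1,0,0,0,0,0,0,0,2,0,0,0,0,0,0,0,1,0,0,1,2,2,0]
Step 14: delete zrd at [1, 9, 35] -> counters=[0,0,0,2,1,0,0,1,0,0,0,2,3,0,1,0,1,0,0,0,0,0,0,0,2,0,0,0,0,0,0,0,1,0,0,0,2,2,0]
Step 15: insert zrd at [1, 9, 35] -> counters=[0,1,0,2,1,0,0,1,0,1,0,2,3,0,1,0,1,0,0,0,0,0,0,0,2,0,0,0,0,0,0,0,1,0,0,1,2,2,0]
Step 16: insert xgs at [12, 16, 32] -> counters=[0,1,0,2,1,0,0,1,0,1,0,2,4,0,1,0,2,0,0,0,0,0,0,0,2,0,0,0,0,0,0,0,2,0,0,1,2,2,0]
Step 17: insert hy at [11, 36, 37] -> counters=[0,1,0,2,1,0,0,1,0,1,0,3,4,0,1,0,2,0,0,0,0,0,0,0,2,0,0,0,0,0,0,0,2,0,0,1,3,3,0]
Step 18: insert bw at [3, 12, 24] -> counters=[0,1,0,3,1,0,0,1,0,1,0,3,5,0,1,0,2,0,0,0,0,0,0,0,3,0,0,0,0,0,0,0,2,0,0,1,3,3,0]
Step 19: delete bw at [3, 12, 24] -> counters=[0,1,0,2,1,0,0,1,0,1,0,3,4,0,1,0,2,0,0,0,0,0,0,0,2,0,0,0,0,0,0,0,2,0,0,1,3,3,0]
Step 20: insert dce at [4, 7, 14] -> counters=[0,1,0,2,2,0,0,2,0,1,0,3,4,0,2,0,2,0,0,0,0,0,0,0,2,0,0,0,0,0,0,0,2,0,0,1,3,3,0]
Step 21: insert xgs at [12, 16, 32] -> counters=[0,1,0,2,2,0,0,2,0,1,0,3,5,0,2,0,3,0,0,0,0,0,0,0,2,0,0,0,0,0,0,0,3,0,0,1,3,3,0]
Final counters=[0,1,0,2,2,0,0,2,0,1,0,3,5,0,2,0,3,0,0,0,0,0,0,0,2,0,0,0,0,0,0,0,3,0,0,1,3,3,0] -> 14 nonzero

Answer: 14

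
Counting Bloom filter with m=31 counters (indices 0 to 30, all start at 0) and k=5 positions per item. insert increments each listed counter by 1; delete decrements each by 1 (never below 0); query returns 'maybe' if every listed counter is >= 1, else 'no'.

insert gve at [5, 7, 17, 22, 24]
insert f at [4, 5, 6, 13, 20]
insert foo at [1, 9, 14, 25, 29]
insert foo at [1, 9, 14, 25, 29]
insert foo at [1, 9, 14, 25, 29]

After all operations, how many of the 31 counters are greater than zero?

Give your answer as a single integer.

Answer: 14

Derivation:
Step 1: insert gve at [5, 7, 17, 22, 24] -> counters=[0,0,0,0,0,1,0,1,0,0,0,0,0,0,0,0,0,1,0,0,0,0,1,0,1,0,0,0,0,0,0]
Step 2: insert f at [4, 5, 6, 13, 20] -> counters=[0,0,0,0,1,2,1,1,0,0,0,0,0,1,0,0,0,1,0,0,1,0,1,0,1,0,0,0,0,0,0]
Step 3: insert foo at [1, 9, 14, 25, 29] -> counters=[0,1,0,0,1,2,1,1,0,1,0,0,0,1,1,0,0,1,0,0,1,0,1,0,1,1,0,0,0,1,0]
Step 4: insert foo at [1, 9, 14, 25, 29] -> counters=[0,2,0,0,1,2,1,1,0,2,0,0,0,1,2,0,0,1,0,0,1,0,1,0,1,2,0,0,0,2,0]
Step 5: insert foo at [1, 9, 14, 25, 29] -> counters=[0,3,0,0,1,2,1,1,0,3,0,0,0,1,3,0,0,1,0,0,1,0,1,0,1,3,0,0,0,3,0]
Final counters=[0,3,0,0,1,2,1,1,0,3,0,0,0,1,3,0,0,1,0,0,1,0,1,0,1,3,0,0,0,3,0] -> 14 nonzero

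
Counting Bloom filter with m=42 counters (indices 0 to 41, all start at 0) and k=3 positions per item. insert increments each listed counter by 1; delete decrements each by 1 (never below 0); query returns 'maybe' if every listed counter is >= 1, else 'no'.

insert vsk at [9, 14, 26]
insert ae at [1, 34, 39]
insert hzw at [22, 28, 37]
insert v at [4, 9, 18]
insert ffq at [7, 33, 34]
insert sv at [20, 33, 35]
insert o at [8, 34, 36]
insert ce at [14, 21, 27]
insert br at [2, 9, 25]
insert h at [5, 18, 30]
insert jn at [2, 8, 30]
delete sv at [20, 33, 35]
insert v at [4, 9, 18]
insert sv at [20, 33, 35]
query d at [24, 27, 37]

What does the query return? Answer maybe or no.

Answer: no

Derivation:
Step 1: insert vsk at [9, 14, 26] -> counters=[0,0,0,0,0,0,0,0,0,1,0,0,0,0,1,0,0,0,0,0,0,0,0,0,0,0,1,0,0,0,0,0,0,0,0,0,0,0,0,0,0,0]
Step 2: insert ae at [1, 34, 39] -> counters=[0,1,0,0,0,0,0,0,0,1,0,0,0,0,1,0,0,0,0,0,0,0,0,0,0,0,1,0,0,0,0,0,0,0,1,0,0,0,0,1,0,0]
Step 3: insert hzw at [22, 28, 37] -> counters=[0,1,0,0,0,0,0,0,0,1,0,0,0,0,1,0,0,0,0,0,0,0,1,0,0,0,1,0,1,0,0,0,0,0,1,0,0,1,0,1,0,0]
Step 4: insert v at [4, 9, 18] -> counters=[0,1,0,0,1,0,0,0,0,2,0,0,0,0,1,0,0,0,1,0,0,0,1,0,0,0,1,0,1,0,0,0,0,0,1,0,0,1,0,1,0,0]
Step 5: insert ffq at [7, 33, 34] -> counters=[0,1,0,0,1,0,0,1,0,2,0,0,0,0,1,0,0,0,1,0,0,0,1,0,0,0,1,0,1,0,0,0,0,1,2,0,0,1,0,1,0,0]
Step 6: insert sv at [20, 33, 35] -> counters=[0,1,0,0,1,0,0,1,0,2,0,0,0,0,1,0,0,0,1,0,1,0,1,0,0,0,1,0,1,0,0,0,0,2,2,1,0,1,0,1,0,0]
Step 7: insert o at [8, 34, 36] -> counters=[0,1,0,0,1,0,0,1,1,2,0,0,0,0,1,0,0,0,1,0,1,0,1,0,0,0,1,0,1,0,0,0,0,2,3,1,1,1,0,1,0,0]
Step 8: insert ce at [14, 21, 27] -> counters=[0,1,0,0,1,0,0,1,1,2,0,0,0,0,2,0,0,0,1,0,1,1,1,0,0,0,1,1,1,0,0,0,0,2,3,1,1,1,0,1,0,0]
Step 9: insert br at [2, 9, 25] -> counters=[0,1,1,0,1,0,0,1,1,3,0,0,0,0,2,0,0,0,1,0,1,1,1,0,0,1,1,1,1,0,0,0,0,2,3,1,1,1,0,1,0,0]
Step 10: insert h at [5, 18, 30] -> counters=[0,1,1,0,1,1,0,1,1,3,0,0,0,0,2,0,0,0,2,0,1,1,1,0,0,1,1,1,1,0,1,0,0,2,3,1,1,1,0,1,0,0]
Step 11: insert jn at [2, 8, 30] -> counters=[0,1,2,0,1,1,0,1,2,3,0,0,0,0,2,0,0,0,2,0,1,1,1,0,0,1,1,1,1,0,2,0,0,2,3,1,1,1,0,1,0,0]
Step 12: delete sv at [20, 33, 35] -> counters=[0,1,2,0,1,1,0,1,2,3,0,0,0,0,2,0,0,0,2,0,0,1,1,0,0,1,1,1,1,0,2,0,0,1,3,0,1,1,0,1,0,0]
Step 13: insert v at [4, 9, 18] -> counters=[0,1,2,0,2,1,0,1,2,4,0,0,0,0,2,0,0,0,3,0,0,1,1,0,0,1,1,1,1,0,2,0,0,1,3,0,1,1,0,1,0,0]
Step 14: insert sv at [20, 33, 35] -> counters=[0,1,2,0,2,1,0,1,2,4,0,0,0,0,2,0,0,0,3,0,1,1,1,0,0,1,1,1,1,0,2,0,0,2,3,1,1,1,0,1,0,0]
Query d: check counters[24]=0 counters[27]=1 counters[37]=1 -> no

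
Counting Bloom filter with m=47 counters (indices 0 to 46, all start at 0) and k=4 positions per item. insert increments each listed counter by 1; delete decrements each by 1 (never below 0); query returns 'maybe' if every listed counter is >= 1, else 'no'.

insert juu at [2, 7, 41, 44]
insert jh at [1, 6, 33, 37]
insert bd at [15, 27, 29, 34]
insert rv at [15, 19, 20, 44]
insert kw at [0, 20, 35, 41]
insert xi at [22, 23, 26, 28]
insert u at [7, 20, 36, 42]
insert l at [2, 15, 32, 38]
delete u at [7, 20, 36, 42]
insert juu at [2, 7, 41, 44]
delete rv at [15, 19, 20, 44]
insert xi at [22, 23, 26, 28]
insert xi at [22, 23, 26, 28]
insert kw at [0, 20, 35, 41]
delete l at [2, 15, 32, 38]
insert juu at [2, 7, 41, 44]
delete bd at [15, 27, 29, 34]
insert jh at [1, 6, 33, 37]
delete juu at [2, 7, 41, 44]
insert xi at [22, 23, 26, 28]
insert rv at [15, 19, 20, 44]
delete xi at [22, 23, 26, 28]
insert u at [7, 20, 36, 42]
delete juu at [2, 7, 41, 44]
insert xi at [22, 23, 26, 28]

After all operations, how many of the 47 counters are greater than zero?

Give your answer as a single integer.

Step 1: insert juu at [2, 7, 41, 44] -> counters=[0,0,1,0,0,0,0,1,0,0,0,0,0,0,0,0,0,0,0,0,0,0,0,0,0,0,0,0,0,0,0,0,0,0,0,0,0,0,0,0,0,1,0,0,1,0,0]
Step 2: insert jh at [1, 6, 33, 37] -> counters=[0,1,1,0,0,0,1,1,0,0,0,0,0,0,0,0,0,0,0,0,0,0,0,0,0,0,0,0,0,0,0,0,0,1,0,0,0,1,0,0,0,1,0,0,1,0,0]
Step 3: insert bd at [15, 27, 29, 34] -> counters=[0,1,1,0,0,0,1,1,0,0,0,0,0,0,0,1,0,0,0,0,0,0,0,0,0,0,0,1,0,1,0,0,0,1,1,0,0,1,0,0,0,1,0,0,1,0,0]
Step 4: insert rv at [15, 19, 20, 44] -> counters=[0,1,1,0,0,0,1,1,0,0,0,0,0,0,0,2,0,0,0,1,1,0,0,0,0,0,0,1,0,1,0,0,0,1,1,0,0,1,0,0,0,1,0,0,2,0,0]
Step 5: insert kw at [0, 20, 35, 41] -> counters=[1,1,1,0,0,0,1,1,0,0,0,0,0,0,0,2,0,0,0,1,2,0,0,0,0,0,0,1,0,1,0,0,0,1,1,1,0,1,0,0,0,2,0,0,2,0,0]
Step 6: insert xi at [22, 23, 26, 28] -> counters=[1,1,1,0,0,0,1,1,0,0,0,0,0,0,0,2,0,0,0,1,2,0,1,1,0,0,1,1,1,1,0,0,0,1,1,1,0,1,0,0,0,2,0,0,2,0,0]
Step 7: insert u at [7, 20, 36, 42] -> counters=[1,1,1,0,0,0,1,2,0,0,0,0,0,0,0,2,0,0,0,1,3,0,1,1,0,0,1,1,1,1,0,0,0,1,1,1,1,1,0,0,0,2,1,0,2,0,0]
Step 8: insert l at [2, 15, 32, 38] -> counters=[1,1,2,0,0,0,1,2,0,0,0,0,0,0,0,3,0,0,0,1,3,0,1,1,0,0,1,1,1,1,0,0,1,1,1,1,1,1,1,0,0,2,1,0,2,0,0]
Step 9: delete u at [7, 20, 36, 42] -> counters=[1,1,2,0,0,0,1,1,0,0,0,0,0,0,0,3,0,0,0,1,2,0,1,1,0,0,1,1,1,1,0,0,1,1,1,1,0,1,1,0,0,2,0,0,2,0,0]
Step 10: insert juu at [2, 7, 41, 44] -> counters=[1,1,3,0,0,0,1,2,0,0,0,0,0,0,0,3,0,0,0,1,2,0,1,1,0,0,1,1,1,1,0,0,1,1,1,1,0,1,1,0,0,3,0,0,3,0,0]
Step 11: delete rv at [15, 19, 20, 44] -> counters=[1,1,3,0,0,0,1,2,0,0,0,0,0,0,0,2,0,0,0,0,1,0,1,1,0,0,1,1,1,1,0,0,1,1,1,1,0,1,1,0,0,3,0,0,2,0,0]
Step 12: insert xi at [22, 23, 26, 28] -> counters=[1,1,3,0,0,0,1,2,0,0,0,0,0,0,0,2,0,0,0,0,1,0,2,2,0,0,2,1,2,1,0,0,1,1,1,1,0,1,1,0,0,3,0,0,2,0,0]
Step 13: insert xi at [22, 23, 26, 28] -> counters=[1,1,3,0,0,0,1,2,0,0,0,0,0,0,0,2,0,0,0,0,1,0,3,3,0,0,3,1,3,1,0,0,1,1,1,1,0,1,1,0,0,3,0,0,2,0,0]
Step 14: insert kw at [0, 20, 35, 41] -> counters=[2,1,3,0,0,0,1,2,0,0,0,0,0,0,0,2,0,0,0,0,2,0,3,3,0,0,3,1,3,1,0,0,1,1,1,2,0,1,1,0,0,4,0,0,2,0,0]
Step 15: delete l at [2, 15, 32, 38] -> counters=[2,1,2,0,0,0,1,2,0,0,0,0,0,0,0,1,0,0,0,0,2,0,3,3,0,0,3,1,3,1,0,0,0,1,1,2,0,1,0,0,0,4,0,0,2,0,0]
Step 16: insert juu at [2, 7, 41, 44] -> counters=[2,1,3,0,0,0,1,3,0,0,0,0,0,0,0,1,0,0,0,0,2,0,3,3,0,0,3,1,3,1,0,0,0,1,1,2,0,1,0,0,0,5,0,0,3,0,0]
Step 17: delete bd at [15, 27, 29, 34] -> counters=[2,1,3,0,0,0,1,3,0,0,0,0,0,0,0,0,0,0,0,0,2,0,3,3,0,0,3,0,3,0,0,0,0,1,0,2,0,1,0,0,0,5,0,0,3,0,0]
Step 18: insert jh at [1, 6, 33, 37] -> counters=[2,2,3,0,0,0,2,3,0,0,0,0,0,0,0,0,0,0,0,0,2,0,3,3,0,0,3,0,3,0,0,0,0,2,0,2,0,2,0,0,0,5,0,0,3,0,0]
Step 19: delete juu at [2, 7, 41, 44] -> counters=[2,2,2,0,0,0,2,2,0,0,0,0,0,0,0,0,0,0,0,0,2,0,3,3,0,0,3,0,3,0,0,0,0,2,0,2,0,2,0,0,0,4,0,0,2,0,0]
Step 20: insert xi at [22, 23, 26, 28] -> counters=[2,2,2,0,0,0,2,2,0,0,0,0,0,0,0,0,0,0,0,0,2,0,4,4,0,0,4,0,4,0,0,0,0,2,0,2,0,2,0,0,0,4,0,0,2,0,0]
Step 21: insert rv at [15, 19, 20, 44] -> counters=[2,2,2,0,0,0,2,2,0,0,0,0,0,0,0,1,0,0,0,1,3,0,4,4,0,0,4,0,4,0,0,0,0,2,0,2,0,2,0,0,0,4,0,0,3,0,0]
Step 22: delete xi at [22, 23, 26, 28] -> counters=[2,2,2,0,0,0,2,2,0,0,0,0,0,0,0,1,0,0,0,1,3,0,3,3,0,0,3,0,3,0,0,0,0,2,0,2,0,2,0,0,0,4,0,0,3,0,0]
Step 23: insert u at [7, 20, 36, 42] -> counters=[2,2,2,0,0,0,2,3,0,0,0,0,0,0,0,1,0,0,0,1,4,0,3,3,0,0,3,0,3,0,0,0,0,2,0,2,1,2,0,0,0,4,1,0,3,0,0]
Step 24: delete juu at [2, 7, 41, 44] -> counters=[2,2,1,0,0,0,2,2,0,0,0,0,0,0,0,1,0,0,0,1,4,0,3,3,0,0,3,0,3,0,0,0,0,2,0,2,1,2,0,0,0,3,1,0,2,0,0]
Step 25: insert xi at [22, 23, 26, 28] -> counters=[2,2,1,0,0,0,2,2,0,0,0,0,0,0,0,1,0,0,0,1,4,0,4,4,0,0,4,0,4,0,0,0,0,2,0,2,1,2,0,0,0,3,1,0,2,0,0]
Final counters=[2,2,1,0,0,0,2,2,0,0,0,0,0,0,0,1,0,0,0,1,4,0,4,4,0,0,4,0,4,0,0,0,0,2,0,2,1,2,0,0,0,3,1,0,2,0,0] -> 19 nonzero

Answer: 19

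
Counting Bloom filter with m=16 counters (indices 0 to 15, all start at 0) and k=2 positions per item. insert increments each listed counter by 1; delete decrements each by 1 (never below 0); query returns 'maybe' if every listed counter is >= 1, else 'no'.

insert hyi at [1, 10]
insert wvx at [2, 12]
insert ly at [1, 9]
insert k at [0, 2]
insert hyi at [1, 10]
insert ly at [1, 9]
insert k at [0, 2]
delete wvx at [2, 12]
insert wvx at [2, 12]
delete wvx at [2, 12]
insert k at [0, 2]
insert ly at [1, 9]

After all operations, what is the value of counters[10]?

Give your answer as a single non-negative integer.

Step 1: insert hyi at [1, 10] -> counters=[0,1,0,0,0,0,0,0,0,0,1,0,0,0,0,0]
Step 2: insert wvx at [2, 12] -> counters=[0,1,1,0,0,0,0,0,0,0,1,0,1,0,0,0]
Step 3: insert ly at [1, 9] -> counters=[0,2,1,0,0,0,0,0,0,1,1,0,1,0,0,0]
Step 4: insert k at [0, 2] -> counters=[1,2,2,0,0,0,0,0,0,1,1,0,1,0,0,0]
Step 5: insert hyi at [1, 10] -> counters=[1,3,2,0,0,0,0,0,0,1,2,0,1,0,0,0]
Step 6: insert ly at [1, 9] -> counters=[1,4,2,0,0,0,0,0,0,2,2,0,1,0,0,0]
Step 7: insert k at [0, 2] -> counters=[2,4,3,0,0,0,0,0,0,2,2,0,1,0,0,0]
Step 8: delete wvx at [2, 12] -> counters=[2,4,2,0,0,0,0,0,0,2,2,0,0,0,0,0]
Step 9: insert wvx at [2, 12] -> counters=[2,4,3,0,0,0,0,0,0,2,2,0,1,0,0,0]
Step 10: delete wvx at [2, 12] -> counters=[2,4,2,0,0,0,0,0,0,2,2,0,0,0,0,0]
Step 11: insert k at [0, 2] -> counters=[3,4,3,0,0,0,0,0,0,2,2,0,0,0,0,0]
Step 12: insert ly at [1, 9] -> counters=[3,5,3,0,0,0,0,0,0,3,2,0,0,0,0,0]
Final counters=[3,5,3,0,0,0,0,0,0,3,2,0,0,0,0,0] -> counters[10]=2

Answer: 2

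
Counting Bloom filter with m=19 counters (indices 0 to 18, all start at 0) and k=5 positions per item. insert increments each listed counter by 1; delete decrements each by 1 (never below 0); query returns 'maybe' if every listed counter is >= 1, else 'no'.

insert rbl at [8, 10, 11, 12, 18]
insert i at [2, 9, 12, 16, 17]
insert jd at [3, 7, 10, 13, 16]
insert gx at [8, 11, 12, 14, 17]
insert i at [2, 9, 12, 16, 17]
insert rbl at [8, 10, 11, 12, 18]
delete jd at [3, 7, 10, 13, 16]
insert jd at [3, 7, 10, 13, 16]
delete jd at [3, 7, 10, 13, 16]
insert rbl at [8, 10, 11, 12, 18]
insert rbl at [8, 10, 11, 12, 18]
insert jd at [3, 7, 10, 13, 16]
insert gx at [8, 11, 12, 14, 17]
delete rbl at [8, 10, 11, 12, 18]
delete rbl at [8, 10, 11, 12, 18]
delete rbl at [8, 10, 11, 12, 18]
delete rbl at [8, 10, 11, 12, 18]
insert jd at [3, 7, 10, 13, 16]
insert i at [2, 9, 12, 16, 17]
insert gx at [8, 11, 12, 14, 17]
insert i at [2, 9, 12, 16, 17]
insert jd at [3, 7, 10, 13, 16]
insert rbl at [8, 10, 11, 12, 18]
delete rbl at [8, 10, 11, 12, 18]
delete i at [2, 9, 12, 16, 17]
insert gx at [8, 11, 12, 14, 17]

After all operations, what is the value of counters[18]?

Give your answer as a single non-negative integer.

Answer: 0

Derivation:
Step 1: insert rbl at [8, 10, 11, 12, 18] -> counters=[0,0,0,0,0,0,0,0,1,0,1,1,1,0,0,0,0,0,1]
Step 2: insert i at [2, 9, 12, 16, 17] -> counters=[0,0,1,0,0,0,0,0,1,1,1,1,2,0,0,0,1,1,1]
Step 3: insert jd at [3, 7, 10, 13, 16] -> counters=[0,0,1,1,0,0,0,1,1,1,2,1,2,1,0,0,2,1,1]
Step 4: insert gx at [8, 11, 12, 14, 17] -> counters=[0,0,1,1,0,0,0,1,2,1,2,2,3,1,1,0,2,2,1]
Step 5: insert i at [2, 9, 12, 16, 17] -> counters=[0,0,2,1,0,0,0,1,2,2,2,2,4,1,1,0,3,3,1]
Step 6: insert rbl at [8, 10, 11, 12, 18] -> counters=[0,0,2,1,0,0,0,1,3,2,3,3,5,1,1,0,3,3,2]
Step 7: delete jd at [3, 7, 10, 13, 16] -> counters=[0,0,2,0,0,0,0,0,3,2,2,3,5,0,1,0,2,3,2]
Step 8: insert jd at [3, 7, 10, 13, 16] -> counters=[0,0,2,1,0,0,0,1,3,2,3,3,5,1,1,0,3,3,2]
Step 9: delete jd at [3, 7, 10, 13, 16] -> counters=[0,0,2,0,0,0,0,0,3,2,2,3,5,0,1,0,2,3,2]
Step 10: insert rbl at [8, 10, 11, 12, 18] -> counters=[0,0,2,0,0,0,0,0,4,2,3,4,6,0,1,0,2,3,3]
Step 11: insert rbl at [8, 10, 11, 12, 18] -> counters=[0,0,2,0,0,0,0,0,5,2,4,5,7,0,1,0,2,3,4]
Step 12: insert jd at [3, 7, 10, 13, 16] -> counters=[0,0,2,1,0,0,0,1,5,2,5,5,7,1,1,0,3,3,4]
Step 13: insert gx at [8, 11, 12, 14, 17] -> counters=[0,0,2,1,0,0,0,1,6,2,5,6,8,1,2,0,3,4,4]
Step 14: delete rbl at [8, 10, 11, 12, 18] -> counters=[0,0,2,1,0,0,0,1,5,2,4,5,7,1,2,0,3,4,3]
Step 15: delete rbl at [8, 10, 11, 12, 18] -> counters=[0,0,2,1,0,0,0,1,4,2,3,4,6,1,2,0,3,4,2]
Step 16: delete rbl at [8, 10, 11, 12, 18] -> counters=[0,0,2,1,0,0,0,1,3,2,2,3,5,1,2,0,3,4,1]
Step 17: delete rbl at [8, 10, 11, 12, 18] -> counters=[0,0,2,1,0,0,0,1,2,2,1,2,4,1,2,0,3,4,0]
Step 18: insert jd at [3, 7, 10, 13, 16] -> counters=[0,0,2,2,0,0,0,2,2,2,2,2,4,2,2,0,4,4,0]
Step 19: insert i at [2, 9, 12, 16, 17] -> counters=[0,0,3,2,0,0,0,2,2,3,2,2,5,2,2,0,5,5,0]
Step 20: insert gx at [8, 11, 12, 14, 17] -> counters=[0,0,3,2,0,0,0,2,3,3,2,3,6,2,3,0,5,6,0]
Step 21: insert i at [2, 9, 12, 16, 17] -> counters=[0,0,4,2,0,0,0,2,3,4,2,3,7,2,3,0,6,7,0]
Step 22: insert jd at [3, 7, 10, 13, 16] -> counters=[0,0,4,3,0,0,0,3,3,4,3,3,7,3,3,0,7,7,0]
Step 23: insert rbl at [8, 10, 11, 12, 18] -> counters=[0,0,4,3,0,0,0,3,4,4,4,4,8,3,3,0,7,7,1]
Step 24: delete rbl at [8, 10, 11, 12, 18] -> counters=[0,0,4,3,0,0,0,3,3,4,3,3,7,3,3,0,7,7,0]
Step 25: delete i at [2, 9, 12, 16, 17] -> counters=[0,0,3,3,0,0,0,3,3,3,3,3,6,3,3,0,6,6,0]
Step 26: insert gx at [8, 11, 12, 14, 17] -> counters=[0,0,3,3,0,0,0,3,4,3,3,4,7,3,4,0,6,7,0]
Final counters=[0,0,3,3,0,0,0,3,4,3,3,4,7,3,4,0,6,7,0] -> counters[18]=0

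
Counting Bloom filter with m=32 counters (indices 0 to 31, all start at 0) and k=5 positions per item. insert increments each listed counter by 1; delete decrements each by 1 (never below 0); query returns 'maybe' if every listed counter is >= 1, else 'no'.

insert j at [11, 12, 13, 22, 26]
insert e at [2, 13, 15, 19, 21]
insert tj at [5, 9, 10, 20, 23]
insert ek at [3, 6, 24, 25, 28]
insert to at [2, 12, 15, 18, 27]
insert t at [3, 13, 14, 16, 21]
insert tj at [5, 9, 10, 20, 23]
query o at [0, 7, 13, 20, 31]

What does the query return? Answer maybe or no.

Answer: no

Derivation:
Step 1: insert j at [11, 12, 13, 22, 26] -> counters=[0,0,0,0,0,0,0,0,0,0,0,1,1,1,0,0,0,0,0,0,0,0,1,0,0,0,1,0,0,0,0,0]
Step 2: insert e at [2, 13, 15, 19, 21] -> counters=[0,0,1,0,0,0,0,0,0,0,0,1,1,2,0,1,0,0,0,1,0,1,1,0,0,0,1,0,0,0,0,0]
Step 3: insert tj at [5, 9, 10, 20, 23] -> counters=[0,0,1,0,0,1,0,0,0,1,1,1,1,2,0,1,0,0,0,1,1,1,1,1,0,0,1,0,0,0,0,0]
Step 4: insert ek at [3, 6, 24, 25, 28] -> counters=[0,0,1,1,0,1,1,0,0,1,1,1,1,2,0,1,0,0,0,1,1,1,1,1,1,1,1,0,1,0,0,0]
Step 5: insert to at [2, 12, 15, 18, 27] -> counters=[0,0,2,1,0,1,1,0,0,1,1,1,2,2,0,2,0,0,1,1,1,1,1,1,1,1,1,1,1,0,0,0]
Step 6: insert t at [3, 13, 14, 16, 21] -> counters=[0,0,2,2,0,1,1,0,0,1,1,1,2,3,1,2,1,0,1,1,1,2,1,1,1,1,1,1,1,0,0,0]
Step 7: insert tj at [5, 9, 10, 20, 23] -> counters=[0,0,2,2,0,2,1,0,0,2,2,1,2,3,1,2,1,0,1,1,2,2,1,2,1,1,1,1,1,0,0,0]
Query o: check counters[0]=0 counters[7]=0 counters[13]=3 counters[20]=2 counters[31]=0 -> no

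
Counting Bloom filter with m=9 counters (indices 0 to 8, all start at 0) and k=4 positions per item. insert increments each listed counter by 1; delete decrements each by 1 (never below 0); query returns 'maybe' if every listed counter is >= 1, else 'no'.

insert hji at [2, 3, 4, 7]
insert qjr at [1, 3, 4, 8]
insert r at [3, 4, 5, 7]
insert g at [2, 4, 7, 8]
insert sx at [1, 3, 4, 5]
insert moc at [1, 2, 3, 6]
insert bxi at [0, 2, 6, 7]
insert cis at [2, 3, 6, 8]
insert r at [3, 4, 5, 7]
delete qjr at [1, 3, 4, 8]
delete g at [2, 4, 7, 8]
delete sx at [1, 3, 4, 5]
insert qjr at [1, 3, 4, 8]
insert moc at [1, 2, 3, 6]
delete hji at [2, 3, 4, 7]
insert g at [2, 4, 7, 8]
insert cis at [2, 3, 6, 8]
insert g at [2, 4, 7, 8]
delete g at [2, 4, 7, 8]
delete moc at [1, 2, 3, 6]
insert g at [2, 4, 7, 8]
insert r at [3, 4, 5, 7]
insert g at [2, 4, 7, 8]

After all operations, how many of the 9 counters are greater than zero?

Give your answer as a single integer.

Step 1: insert hji at [2, 3, 4, 7] -> counters=[0,0,1,1,1,0,0,1,0]
Step 2: insert qjr at [1, 3, 4, 8] -> counters=[0,1,1,2,2,0,0,1,1]
Step 3: insert r at [3, 4, 5, 7] -> counters=[0,1,1,3,3,1,0,2,1]
Step 4: insert g at [2, 4, 7, 8] -> counters=[0,1,2,3,4,1,0,3,2]
Step 5: insert sx at [1, 3, 4, 5] -> counters=[0,2,2,4,5,2,0,3,2]
Step 6: insert moc at [1, 2, 3, 6] -> counters=[0,3,3,5,5,2,1,3,2]
Step 7: insert bxi at [0, 2, 6, 7] -> counters=[1,3,4,5,5,2,2,4,2]
Step 8: insert cis at [2, 3, 6, 8] -> counters=[1,3,5,6,5,2,3,4,3]
Step 9: insert r at [3, 4, 5, 7] -> counters=[1,3,5,7,6,3,3,5,3]
Step 10: delete qjr at [1, 3, 4, 8] -> counters=[1,2,5,6,5,3,3,5,2]
Step 11: delete g at [2, 4, 7, 8] -> counters=[1,2,4,6,4,3,3,4,1]
Step 12: delete sx at [1, 3, 4, 5] -> counters=[1,1,4,5,3,2,3,4,1]
Step 13: insert qjr at [1, 3, 4, 8] -> counters=[1,2,4,6,4,2,3,4,2]
Step 14: insert moc at [1, 2, 3, 6] -> counters=[1,3,5,7,4,2,4,4,2]
Step 15: delete hji at [2, 3, 4, 7] -> counters=[1,3,4,6,3,2,4,3,2]
Step 16: insert g at [2, 4, 7, 8] -> counters=[1,3,5,6,4,2,4,4,3]
Step 17: insert cis at [2, 3, 6, 8] -> counters=[1,3,6,7,4,2,5,4,4]
Step 18: insert g at [2, 4, 7, 8] -> counters=[1,3,7,7,5,2,5,5,5]
Step 19: delete g at [2, 4, 7, 8] -> counters=[1,3,6,7,4,2,5,4,4]
Step 20: delete moc at [1, 2, 3, 6] -> counters=[1,2,5,6,4,2,4,4,4]
Step 21: insert g at [2, 4, 7, 8] -> counters=[1,2,6,6,5,2,4,5,5]
Step 22: insert r at [3, 4, 5, 7] -> counters=[1,2,6,7,6,3,4,6,5]
Step 23: insert g at [2, 4, 7, 8] -> counters=[1,2,7,7,7,3,4,7,6]
Final counters=[1,2,7,7,7,3,4,7,6] -> 9 nonzero

Answer: 9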